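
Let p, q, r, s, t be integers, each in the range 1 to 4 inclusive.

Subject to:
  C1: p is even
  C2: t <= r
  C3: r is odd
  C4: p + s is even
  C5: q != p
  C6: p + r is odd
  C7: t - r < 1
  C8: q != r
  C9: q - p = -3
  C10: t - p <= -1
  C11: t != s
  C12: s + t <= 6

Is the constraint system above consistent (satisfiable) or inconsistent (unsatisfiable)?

Satisfiable

The assignment p = 4, q = 1, r = 3, s = 4, t = 1 works:
  constraint 7 holds since t - r = -2.
  constraint 9 holds since q - p = -3.
The rest check out directly.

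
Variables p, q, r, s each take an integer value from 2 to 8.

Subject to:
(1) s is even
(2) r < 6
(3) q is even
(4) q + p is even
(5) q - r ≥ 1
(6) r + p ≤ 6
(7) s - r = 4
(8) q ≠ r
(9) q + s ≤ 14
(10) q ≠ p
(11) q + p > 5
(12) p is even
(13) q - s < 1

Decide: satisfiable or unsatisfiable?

Setting (p, q, r, s) = (2, 6, 2, 6) satisfies everything: constraint 5: q - r = 4; constraint 6: r + p = 4, and the others follow.

Satisfiable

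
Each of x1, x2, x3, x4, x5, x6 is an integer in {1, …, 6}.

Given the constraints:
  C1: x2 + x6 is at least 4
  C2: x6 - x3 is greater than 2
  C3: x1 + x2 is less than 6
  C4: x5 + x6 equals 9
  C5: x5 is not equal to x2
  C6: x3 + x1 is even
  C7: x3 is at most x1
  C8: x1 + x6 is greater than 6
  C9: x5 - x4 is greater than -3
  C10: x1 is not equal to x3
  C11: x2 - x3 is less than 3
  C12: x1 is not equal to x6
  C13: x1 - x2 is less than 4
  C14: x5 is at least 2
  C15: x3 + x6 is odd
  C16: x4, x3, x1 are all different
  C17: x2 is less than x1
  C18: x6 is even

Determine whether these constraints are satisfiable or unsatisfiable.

One satisfying assignment is x1 = 3, x2 = 1, x3 = 1, x4 = 4, x5 = 3, x6 = 6.
For the less obvious constraints — constraint 1: x2 + x6 = 7; constraint 2: x6 - x3 = 5 — and the others hold by inspection.

Satisfiable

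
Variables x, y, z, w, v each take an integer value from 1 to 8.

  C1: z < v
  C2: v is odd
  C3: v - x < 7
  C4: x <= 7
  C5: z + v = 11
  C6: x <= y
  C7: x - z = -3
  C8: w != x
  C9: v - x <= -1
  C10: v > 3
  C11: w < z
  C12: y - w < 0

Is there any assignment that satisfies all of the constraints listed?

Unsatisfiable

Constraints 1, 6, 9, 11, and 12 give y < w, w < z, z < v, v < x, x ≤ y. Chaining: y < w < z < v < x ≤ y, which forces y < y — impossible.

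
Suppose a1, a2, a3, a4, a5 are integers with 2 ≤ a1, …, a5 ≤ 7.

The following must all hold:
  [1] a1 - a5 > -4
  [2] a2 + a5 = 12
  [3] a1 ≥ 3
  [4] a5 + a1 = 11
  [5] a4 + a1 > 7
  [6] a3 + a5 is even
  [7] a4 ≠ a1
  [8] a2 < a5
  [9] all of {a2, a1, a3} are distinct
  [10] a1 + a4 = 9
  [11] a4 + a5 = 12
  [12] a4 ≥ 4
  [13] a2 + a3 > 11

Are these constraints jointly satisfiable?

Try a1 = 4, a2 = 5, a3 = 7, a4 = 5, a5 = 7.
Check constraint 1: a1 - a5 = -3; constraint 2: a2 + a5 = 12. The remaining constraints are straightforward to verify.

Satisfiable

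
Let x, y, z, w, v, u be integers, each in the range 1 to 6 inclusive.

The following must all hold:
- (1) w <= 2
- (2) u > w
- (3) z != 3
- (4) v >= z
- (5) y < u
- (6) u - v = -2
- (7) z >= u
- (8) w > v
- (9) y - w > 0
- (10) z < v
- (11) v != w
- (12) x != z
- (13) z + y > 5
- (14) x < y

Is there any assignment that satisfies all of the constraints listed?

Unsatisfiable

Constraints 5, 7, 8, 9, and 10 give w < y, y < u, u ≤ z, z < v, v < w. Chaining: w < y < u ≤ z < v < w, which forces w < w — impossible.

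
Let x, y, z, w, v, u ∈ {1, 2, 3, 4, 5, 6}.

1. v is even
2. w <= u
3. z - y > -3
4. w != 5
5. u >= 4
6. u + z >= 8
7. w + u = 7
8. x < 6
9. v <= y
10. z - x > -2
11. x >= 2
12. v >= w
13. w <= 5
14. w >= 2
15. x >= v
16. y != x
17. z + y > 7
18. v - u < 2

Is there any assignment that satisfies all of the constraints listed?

Take x = 4, y = 5, z = 5, w = 3, v = 4, u = 4. Then constraint 3: z - y = 0; constraint 6: u + z = 9, and every other listed constraint is also met.

Satisfiable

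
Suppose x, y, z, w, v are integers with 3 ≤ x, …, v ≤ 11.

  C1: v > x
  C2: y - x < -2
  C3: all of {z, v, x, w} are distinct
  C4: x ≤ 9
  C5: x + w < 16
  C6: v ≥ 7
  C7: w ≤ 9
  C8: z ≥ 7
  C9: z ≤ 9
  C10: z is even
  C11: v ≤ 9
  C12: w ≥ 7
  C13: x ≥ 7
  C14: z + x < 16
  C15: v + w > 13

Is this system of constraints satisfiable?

Constraints 4, 6, 7, 8, 9, 11, 12, and 13 confine each of z, v, x, w to the 3 values {7, …, 9}.
Constraint 3 requires all 4 of them to be distinct, but only 3 values are available — impossible by the pigeonhole principle.

Unsatisfiable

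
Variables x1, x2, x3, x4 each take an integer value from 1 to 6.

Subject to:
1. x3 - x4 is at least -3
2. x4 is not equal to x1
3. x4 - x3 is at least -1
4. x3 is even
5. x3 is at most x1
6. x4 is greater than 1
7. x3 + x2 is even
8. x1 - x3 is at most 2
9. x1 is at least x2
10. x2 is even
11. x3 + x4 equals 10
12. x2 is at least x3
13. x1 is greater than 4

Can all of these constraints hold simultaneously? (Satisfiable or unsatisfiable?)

Satisfiable

One satisfying assignment is x1 = 5, x2 = 4, x3 = 4, x4 = 6.
For the less obvious constraints — constraint 1: x3 - x4 = -2; constraint 3: x4 - x3 = 2 — and the others hold by inspection.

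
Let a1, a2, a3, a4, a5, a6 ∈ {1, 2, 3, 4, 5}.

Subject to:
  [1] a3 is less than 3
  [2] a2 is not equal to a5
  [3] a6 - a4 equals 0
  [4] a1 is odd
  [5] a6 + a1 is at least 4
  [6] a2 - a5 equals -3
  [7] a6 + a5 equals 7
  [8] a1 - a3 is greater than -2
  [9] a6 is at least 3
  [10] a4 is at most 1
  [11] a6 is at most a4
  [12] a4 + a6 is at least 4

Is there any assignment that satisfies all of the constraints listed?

From constraints 9 and 11: a4 ≥ a6 and a6 ≥ 3, so a4 ≥ 3. From constraint 10: a4 ≤ 1. But 1 < 3, so no value of a4 works.

Unsatisfiable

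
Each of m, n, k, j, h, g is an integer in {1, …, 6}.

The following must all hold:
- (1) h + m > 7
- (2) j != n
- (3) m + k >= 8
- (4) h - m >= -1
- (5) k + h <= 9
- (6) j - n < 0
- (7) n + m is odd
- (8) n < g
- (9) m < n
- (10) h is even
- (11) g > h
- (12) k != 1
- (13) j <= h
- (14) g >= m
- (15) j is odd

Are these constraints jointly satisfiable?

Satisfiable

Try m = 4, n = 5, k = 5, j = 3, h = 4, g = 6.
Check constraint 1: h + m = 8; constraint 3: m + k = 9. The remaining constraints are straightforward to verify.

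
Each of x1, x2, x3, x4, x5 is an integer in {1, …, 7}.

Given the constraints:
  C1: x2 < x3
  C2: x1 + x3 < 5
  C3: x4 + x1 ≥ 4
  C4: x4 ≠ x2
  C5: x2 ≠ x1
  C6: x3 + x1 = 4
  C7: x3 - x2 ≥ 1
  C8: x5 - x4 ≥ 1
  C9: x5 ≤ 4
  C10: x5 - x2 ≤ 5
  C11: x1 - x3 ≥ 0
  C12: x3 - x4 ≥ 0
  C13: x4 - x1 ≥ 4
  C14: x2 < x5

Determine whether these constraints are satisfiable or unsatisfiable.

Constraints 7, 8, 10, 11, and 13 give x2 − x5 ≥ -5, x5 − x4 ≥ 1, x4 − x1 ≥ 4, x1 − x3 ≥ 0, x3 − x2 ≥ 1.
Adding all 5 inequalities: the left sides telescope to 0, and the right sides sum to (-5) + 1 + 4 + 0 + 1 = 1. So 0 ≥ 1, which is false.

Unsatisfiable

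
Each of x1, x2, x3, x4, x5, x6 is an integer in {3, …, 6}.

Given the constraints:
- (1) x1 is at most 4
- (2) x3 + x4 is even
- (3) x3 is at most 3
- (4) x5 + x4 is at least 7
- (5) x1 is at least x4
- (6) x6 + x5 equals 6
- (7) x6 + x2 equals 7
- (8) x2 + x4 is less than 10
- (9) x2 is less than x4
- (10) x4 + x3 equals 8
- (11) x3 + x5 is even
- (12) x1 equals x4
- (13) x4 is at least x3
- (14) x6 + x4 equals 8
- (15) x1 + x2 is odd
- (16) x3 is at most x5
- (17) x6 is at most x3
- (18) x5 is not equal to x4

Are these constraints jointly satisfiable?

From constraints 3 and 17: x6 ≤ x3 ≤ 3. From constraints 1 and 5: x4 ≤ x1 ≤ 4. Hence x6 + x4 ≤ 7. But constraint 14 requires x6 + x4 = 8, and 8 > 7. Contradiction.

Unsatisfiable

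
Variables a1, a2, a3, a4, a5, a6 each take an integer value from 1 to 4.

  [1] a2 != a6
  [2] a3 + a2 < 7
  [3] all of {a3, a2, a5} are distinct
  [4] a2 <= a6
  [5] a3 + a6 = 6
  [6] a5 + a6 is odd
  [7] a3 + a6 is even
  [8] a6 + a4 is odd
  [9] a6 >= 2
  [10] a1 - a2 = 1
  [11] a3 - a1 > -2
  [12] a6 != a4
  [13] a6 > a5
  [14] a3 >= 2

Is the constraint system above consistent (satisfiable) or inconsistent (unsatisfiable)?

One satisfying assignment is a1 = 2, a2 = 1, a3 = 3, a4 = 2, a5 = 2, a6 = 3.
For the less obvious constraints — constraint 2: a3 + a2 = 4; constraint 5: a3 + a6 = 6; constraint 10: a1 - a2 = 1 — and the others hold by inspection.

Satisfiable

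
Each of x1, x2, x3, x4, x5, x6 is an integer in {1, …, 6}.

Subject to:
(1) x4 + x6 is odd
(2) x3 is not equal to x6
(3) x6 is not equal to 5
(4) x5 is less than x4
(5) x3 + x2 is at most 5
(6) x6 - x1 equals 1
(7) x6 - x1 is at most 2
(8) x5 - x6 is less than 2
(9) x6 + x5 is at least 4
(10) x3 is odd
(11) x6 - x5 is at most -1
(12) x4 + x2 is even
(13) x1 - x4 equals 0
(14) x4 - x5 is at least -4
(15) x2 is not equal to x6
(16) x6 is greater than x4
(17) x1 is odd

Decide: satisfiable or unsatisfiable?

Unsatisfiable

Constraints 4, 11, and 16 give x5 < x4, x4 < x6, x6 < x5. Chaining: x5 < x4 < x6 < x5, which forces x5 < x5 — impossible.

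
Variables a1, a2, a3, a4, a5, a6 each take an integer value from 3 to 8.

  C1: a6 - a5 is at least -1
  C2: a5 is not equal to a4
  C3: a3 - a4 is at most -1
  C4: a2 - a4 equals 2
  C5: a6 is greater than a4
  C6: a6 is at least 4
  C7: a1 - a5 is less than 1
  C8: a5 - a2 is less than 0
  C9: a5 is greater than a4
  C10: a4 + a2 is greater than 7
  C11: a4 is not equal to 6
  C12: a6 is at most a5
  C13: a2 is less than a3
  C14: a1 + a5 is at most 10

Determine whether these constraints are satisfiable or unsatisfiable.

Unsatisfiable

Constraints 3, 5, 8, 12, and 13 give a6 ≤ a5, a5 < a2, a2 < a3, a3 < a4, a4 < a6. Chaining: a6 ≤ a5 < a2 < a3 < a4 < a6, which forces a6 < a6 — impossible.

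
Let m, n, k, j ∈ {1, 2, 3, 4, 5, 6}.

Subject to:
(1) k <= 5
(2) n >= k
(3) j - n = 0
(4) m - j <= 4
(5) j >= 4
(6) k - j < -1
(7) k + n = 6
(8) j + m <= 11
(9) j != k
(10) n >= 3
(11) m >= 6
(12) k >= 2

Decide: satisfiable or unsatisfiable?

Try m = 6, n = 4, k = 2, j = 4.
Check constraint 3: j - n = 0; constraint 4: m - j = 2; constraint 6: k - j = -2. The remaining constraints are straightforward to verify.

Satisfiable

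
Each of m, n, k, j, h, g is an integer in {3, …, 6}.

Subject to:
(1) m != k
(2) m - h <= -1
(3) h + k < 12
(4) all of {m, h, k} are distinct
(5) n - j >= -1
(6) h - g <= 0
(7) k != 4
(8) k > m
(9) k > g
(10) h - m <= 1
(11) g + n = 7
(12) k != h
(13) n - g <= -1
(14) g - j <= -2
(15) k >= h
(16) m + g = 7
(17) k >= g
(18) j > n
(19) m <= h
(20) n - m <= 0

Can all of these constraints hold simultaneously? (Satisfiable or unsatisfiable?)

Unsatisfiable

Constraints 2, 5, 6, 14, and 20 give h − m ≥ 1, m − n ≥ 0, n − j ≥ -1, j − g ≥ 2, g − h ≥ 0.
Adding all 5 inequalities: the left sides telescope to 0, and the right sides sum to 1 + 0 + (-1) + 2 + 0 = 2. So 0 ≥ 2, which is false.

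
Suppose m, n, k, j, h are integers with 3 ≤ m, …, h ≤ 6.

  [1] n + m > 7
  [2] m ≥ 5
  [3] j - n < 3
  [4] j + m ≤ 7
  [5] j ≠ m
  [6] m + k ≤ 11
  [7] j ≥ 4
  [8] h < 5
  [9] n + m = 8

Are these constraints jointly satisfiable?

From constraint 7: j ≥ 4. From constraint 2: m ≥ 5. Hence j + m ≥ 9. But constraint 4 requires j + m ≤ 7, and 7 < 9. Contradiction.

Unsatisfiable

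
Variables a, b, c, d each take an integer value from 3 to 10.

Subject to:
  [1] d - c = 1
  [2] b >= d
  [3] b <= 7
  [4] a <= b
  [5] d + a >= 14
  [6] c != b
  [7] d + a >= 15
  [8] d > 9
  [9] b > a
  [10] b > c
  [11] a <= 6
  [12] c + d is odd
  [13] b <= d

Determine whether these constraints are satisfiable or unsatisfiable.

From constraints 2 and 3: d ≤ b ≤ 7. From constraint 11: a ≤ 6. Hence d + a ≤ 13. But constraint 7 requires d + a ≥ 15, and 15 > 13. Contradiction.

Unsatisfiable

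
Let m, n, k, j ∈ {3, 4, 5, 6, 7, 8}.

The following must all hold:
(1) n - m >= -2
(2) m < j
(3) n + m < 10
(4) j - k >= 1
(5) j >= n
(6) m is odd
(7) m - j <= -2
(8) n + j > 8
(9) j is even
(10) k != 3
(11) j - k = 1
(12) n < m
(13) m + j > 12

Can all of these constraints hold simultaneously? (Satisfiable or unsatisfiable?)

Satisfiable

Setting (m, n, k, j) = (5, 3, 7, 8) satisfies everything: constraint 1: n - m = -2; constraint 3: n + m = 8; constraint 4: j - k = 1, and the others follow.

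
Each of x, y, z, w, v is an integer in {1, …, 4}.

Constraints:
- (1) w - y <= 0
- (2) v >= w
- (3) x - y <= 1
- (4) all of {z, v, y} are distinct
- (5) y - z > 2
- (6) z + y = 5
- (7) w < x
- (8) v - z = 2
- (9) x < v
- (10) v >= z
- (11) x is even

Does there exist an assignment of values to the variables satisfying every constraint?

Satisfiable

Take x = 2, y = 4, z = 1, w = 1, v = 3. Then constraint 1: w - y = -3; constraint 3: x - y = -2; constraint 5: y - z = 3, and every other listed constraint is also met.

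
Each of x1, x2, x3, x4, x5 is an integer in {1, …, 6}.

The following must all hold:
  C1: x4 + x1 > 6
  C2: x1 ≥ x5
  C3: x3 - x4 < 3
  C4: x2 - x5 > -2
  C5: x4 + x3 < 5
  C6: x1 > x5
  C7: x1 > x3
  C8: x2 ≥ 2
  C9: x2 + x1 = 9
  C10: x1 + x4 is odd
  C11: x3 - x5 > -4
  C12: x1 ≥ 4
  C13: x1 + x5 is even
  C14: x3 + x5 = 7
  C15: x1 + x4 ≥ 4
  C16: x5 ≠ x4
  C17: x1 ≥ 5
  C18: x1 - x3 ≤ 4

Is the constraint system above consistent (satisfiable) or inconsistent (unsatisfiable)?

Try x1 = 6, x2 = 3, x3 = 3, x4 = 1, x5 = 4.
Check constraint 1: x4 + x1 = 7; constraint 3: x3 - x4 = 2; constraint 4: x2 - x5 = -1. The remaining constraints are straightforward to verify.

Satisfiable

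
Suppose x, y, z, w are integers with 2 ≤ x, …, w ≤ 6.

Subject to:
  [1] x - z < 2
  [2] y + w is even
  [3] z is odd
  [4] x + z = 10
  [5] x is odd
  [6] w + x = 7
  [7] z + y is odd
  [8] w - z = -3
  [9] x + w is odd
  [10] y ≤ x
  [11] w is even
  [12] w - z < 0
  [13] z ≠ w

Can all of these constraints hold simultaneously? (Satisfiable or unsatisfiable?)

Satisfiable

The assignment x = 5, y = 2, z = 5, w = 2 works:
  constraint 1 holds since x - z = 0.
  constraint 4 holds since x + z = 10.
  constraint 6 holds since w + x = 7.
The rest check out directly.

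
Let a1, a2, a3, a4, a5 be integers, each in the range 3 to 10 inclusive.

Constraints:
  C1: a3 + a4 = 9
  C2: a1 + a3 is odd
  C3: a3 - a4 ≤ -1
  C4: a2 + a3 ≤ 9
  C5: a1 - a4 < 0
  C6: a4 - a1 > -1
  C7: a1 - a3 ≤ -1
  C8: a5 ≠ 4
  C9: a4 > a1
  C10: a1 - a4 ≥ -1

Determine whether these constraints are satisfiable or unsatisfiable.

Constraints 3, 7, and 10 give a3 − a1 ≥ 1, a1 − a4 ≥ -1, a4 − a3 ≥ 1.
Adding all 3 inequalities: the left sides telescope to 0, and the right sides sum to 1 + (-1) + 1 = 1. So 0 ≥ 1, which is false.

Unsatisfiable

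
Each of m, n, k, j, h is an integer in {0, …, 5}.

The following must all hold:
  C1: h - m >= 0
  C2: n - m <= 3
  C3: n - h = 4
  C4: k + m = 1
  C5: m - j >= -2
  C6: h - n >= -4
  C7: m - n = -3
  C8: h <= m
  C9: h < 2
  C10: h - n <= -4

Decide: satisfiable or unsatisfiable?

Constraints 1, 2, and 10 give m − n ≥ -3, n − h ≥ 4, h − m ≥ 0.
Adding all 3 inequalities: the left sides telescope to 0, and the right sides sum to (-3) + 4 + 0 = 1. So 0 ≥ 1, which is false.

Unsatisfiable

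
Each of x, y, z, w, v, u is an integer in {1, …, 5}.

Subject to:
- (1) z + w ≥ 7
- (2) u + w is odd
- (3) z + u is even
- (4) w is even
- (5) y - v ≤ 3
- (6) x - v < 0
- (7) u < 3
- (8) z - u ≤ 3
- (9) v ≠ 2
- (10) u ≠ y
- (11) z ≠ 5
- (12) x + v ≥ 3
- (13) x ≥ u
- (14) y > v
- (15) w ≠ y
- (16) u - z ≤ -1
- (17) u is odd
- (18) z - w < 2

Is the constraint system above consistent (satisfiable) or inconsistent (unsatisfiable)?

Satisfiable

Take x = 1, y = 5, z = 3, w = 4, v = 3, u = 1. Then constraint 1: z + w = 7; constraint 5: y - v = 2; constraint 6: x - v = -2, and every other listed constraint is also met.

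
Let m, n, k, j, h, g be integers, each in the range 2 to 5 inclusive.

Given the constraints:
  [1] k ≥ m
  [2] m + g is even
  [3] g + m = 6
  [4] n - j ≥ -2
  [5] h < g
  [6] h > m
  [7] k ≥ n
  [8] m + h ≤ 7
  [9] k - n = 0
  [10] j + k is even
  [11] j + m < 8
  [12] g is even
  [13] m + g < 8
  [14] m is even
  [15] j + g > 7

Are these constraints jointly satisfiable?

The assignment m = 2, n = 4, k = 4, j = 4, h = 3, g = 4 works:
  constraint 3 holds since g + m = 6.
  constraint 4 holds since n - j = 0.
  constraint 8 holds since m + h = 5.
The rest check out directly.

Satisfiable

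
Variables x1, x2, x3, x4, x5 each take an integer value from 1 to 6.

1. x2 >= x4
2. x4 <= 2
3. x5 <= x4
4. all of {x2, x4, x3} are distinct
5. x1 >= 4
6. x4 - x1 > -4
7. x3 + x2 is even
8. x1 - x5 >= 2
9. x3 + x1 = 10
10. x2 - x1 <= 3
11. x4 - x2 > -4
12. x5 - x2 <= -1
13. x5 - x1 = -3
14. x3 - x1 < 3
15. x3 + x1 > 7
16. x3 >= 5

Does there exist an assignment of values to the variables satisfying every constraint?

Take x1 = 4, x2 = 4, x3 = 6, x4 = 2, x5 = 1. Then constraint 6: x4 - x1 = -2; constraint 8: x1 - x5 = 3, and every other listed constraint is also met.

Satisfiable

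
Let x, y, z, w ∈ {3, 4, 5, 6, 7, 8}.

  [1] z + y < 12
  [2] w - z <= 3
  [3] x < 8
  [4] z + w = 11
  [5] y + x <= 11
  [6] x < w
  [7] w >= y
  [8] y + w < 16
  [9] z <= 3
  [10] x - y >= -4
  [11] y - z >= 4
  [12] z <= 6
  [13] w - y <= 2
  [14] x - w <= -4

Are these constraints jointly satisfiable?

Unsatisfiable

Constraints 2, 10, 11, and 14 give y − z ≥ 4, z − w ≥ -3, w − x ≥ 4, x − y ≥ -4.
Adding all 4 inequalities: the left sides telescope to 0, and the right sides sum to 4 + (-3) + 4 + (-4) = 1. So 0 ≥ 1, which is false.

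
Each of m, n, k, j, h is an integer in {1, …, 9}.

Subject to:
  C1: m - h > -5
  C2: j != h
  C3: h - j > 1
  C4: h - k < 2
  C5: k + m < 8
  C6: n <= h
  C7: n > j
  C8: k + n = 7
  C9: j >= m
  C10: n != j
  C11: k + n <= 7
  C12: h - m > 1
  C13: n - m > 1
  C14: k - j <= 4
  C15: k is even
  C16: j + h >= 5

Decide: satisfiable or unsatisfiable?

One satisfying assignment is m = 1, n = 3, k = 4, j = 1, h = 5.
For the less obvious constraints — constraint 1: m - h = -4; constraint 3: h - j = 4 — and the others hold by inspection.

Satisfiable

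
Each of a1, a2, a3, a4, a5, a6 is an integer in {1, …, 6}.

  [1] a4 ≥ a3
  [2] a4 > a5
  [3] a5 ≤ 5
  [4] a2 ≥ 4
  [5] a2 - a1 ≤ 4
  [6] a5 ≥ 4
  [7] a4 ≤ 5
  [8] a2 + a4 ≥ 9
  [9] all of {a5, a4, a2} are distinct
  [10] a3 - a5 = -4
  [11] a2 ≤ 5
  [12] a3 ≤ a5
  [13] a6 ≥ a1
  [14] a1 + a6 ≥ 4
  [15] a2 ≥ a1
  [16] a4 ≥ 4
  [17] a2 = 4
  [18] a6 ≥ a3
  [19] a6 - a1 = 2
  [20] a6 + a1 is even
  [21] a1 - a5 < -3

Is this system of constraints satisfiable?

Constraints 3, 4, 6, 7, 11, and 16 confine each of a5, a4, a2 to the 2 values {4, 5}.
Constraint 9 requires all 3 of them to be distinct, but only 2 values are available — impossible by the pigeonhole principle.

Unsatisfiable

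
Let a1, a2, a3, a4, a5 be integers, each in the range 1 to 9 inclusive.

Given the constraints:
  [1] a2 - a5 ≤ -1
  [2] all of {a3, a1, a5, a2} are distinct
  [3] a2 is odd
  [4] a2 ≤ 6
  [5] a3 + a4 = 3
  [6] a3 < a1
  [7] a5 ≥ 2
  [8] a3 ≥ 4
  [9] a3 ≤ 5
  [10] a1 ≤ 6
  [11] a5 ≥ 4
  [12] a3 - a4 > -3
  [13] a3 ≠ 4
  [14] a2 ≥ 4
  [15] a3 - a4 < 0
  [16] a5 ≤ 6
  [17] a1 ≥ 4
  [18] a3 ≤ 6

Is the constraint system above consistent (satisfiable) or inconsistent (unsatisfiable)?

Unsatisfiable

Constraints 4, 8, 10, 11, 14, 16, 17, and 18 confine each of a3, a1, a5, a2 to the 3 values {4, …, 6}.
Constraint 2 requires all 4 of them to be distinct, but only 3 values are available — impossible by the pigeonhole principle.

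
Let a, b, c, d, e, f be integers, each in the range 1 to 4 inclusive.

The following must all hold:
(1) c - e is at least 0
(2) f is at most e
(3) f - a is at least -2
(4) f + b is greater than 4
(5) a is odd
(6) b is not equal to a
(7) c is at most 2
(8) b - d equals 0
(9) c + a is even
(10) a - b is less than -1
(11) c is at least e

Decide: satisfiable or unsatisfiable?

Take a = 1, b = 4, c = 1, d = 4, e = 1, f = 1. Then constraint 1: c - e = 0; constraint 3: f - a = 0; constraint 4: f + b = 5, and every other listed constraint is also met.

Satisfiable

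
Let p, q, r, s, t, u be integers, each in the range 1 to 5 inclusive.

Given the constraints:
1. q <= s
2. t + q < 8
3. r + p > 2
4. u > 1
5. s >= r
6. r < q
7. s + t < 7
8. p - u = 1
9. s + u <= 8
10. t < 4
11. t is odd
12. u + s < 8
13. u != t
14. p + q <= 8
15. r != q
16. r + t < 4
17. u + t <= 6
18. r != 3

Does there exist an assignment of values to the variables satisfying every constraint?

Satisfiable

Take p = 3, q = 5, r = 1, s = 5, t = 1, u = 2. Then constraint 2: t + q = 6; constraint 3: r + p = 4, and every other listed constraint is also met.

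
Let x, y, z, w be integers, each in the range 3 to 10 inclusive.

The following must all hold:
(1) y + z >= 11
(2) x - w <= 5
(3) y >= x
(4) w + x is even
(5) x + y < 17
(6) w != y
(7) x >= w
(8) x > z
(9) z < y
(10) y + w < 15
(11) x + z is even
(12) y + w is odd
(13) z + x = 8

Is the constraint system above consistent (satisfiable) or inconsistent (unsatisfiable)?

One satisfying assignment is x = 5, y = 10, z = 3, w = 3.
For the less obvious constraints — constraint 1: y + z = 13; constraint 2: x - w = 2; constraint 5: x + y = 15 — and the others hold by inspection.

Satisfiable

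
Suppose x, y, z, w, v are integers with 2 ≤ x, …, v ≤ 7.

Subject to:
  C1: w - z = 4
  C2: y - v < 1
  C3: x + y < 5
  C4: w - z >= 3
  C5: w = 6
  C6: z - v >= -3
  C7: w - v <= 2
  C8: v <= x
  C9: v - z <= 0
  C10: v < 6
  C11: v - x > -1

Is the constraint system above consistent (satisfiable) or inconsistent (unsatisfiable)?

Constraints 4, 7, and 9 give v − w ≥ -2, w − z ≥ 3, z − v ≥ 0.
Adding all 3 inequalities: the left sides telescope to 0, and the right sides sum to (-2) + 3 + 0 = 1. So 0 ≥ 1, which is false.

Unsatisfiable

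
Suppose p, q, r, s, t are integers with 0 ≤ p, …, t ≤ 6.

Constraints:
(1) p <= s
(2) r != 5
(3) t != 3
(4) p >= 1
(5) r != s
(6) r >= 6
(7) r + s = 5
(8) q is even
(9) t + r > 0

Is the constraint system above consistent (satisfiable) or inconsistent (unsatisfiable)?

From constraint 6: r ≥ 6. From constraints 1 and 4: s ≥ p ≥ 1. Hence r + s ≥ 7. But constraint 7 requires r + s = 5, and 5 < 7. Contradiction.

Unsatisfiable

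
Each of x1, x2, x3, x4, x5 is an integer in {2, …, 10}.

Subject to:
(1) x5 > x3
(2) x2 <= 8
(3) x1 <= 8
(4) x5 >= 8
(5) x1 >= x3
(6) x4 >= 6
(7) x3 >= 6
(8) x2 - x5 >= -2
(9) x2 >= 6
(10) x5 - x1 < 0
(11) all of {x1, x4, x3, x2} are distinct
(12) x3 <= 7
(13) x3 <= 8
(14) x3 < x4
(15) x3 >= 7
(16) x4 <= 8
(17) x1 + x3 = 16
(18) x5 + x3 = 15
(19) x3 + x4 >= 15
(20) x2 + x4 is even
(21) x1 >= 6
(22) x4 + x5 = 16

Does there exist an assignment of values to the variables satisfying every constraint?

Constraints 2, 3, 6, 7, 9, 13, 16, and 21 confine each of x1, x4, x3, x2 to the 3 values {6, …, 8}.
Constraint 11 requires all 4 of them to be distinct, but only 3 values are available — impossible by the pigeonhole principle.

Unsatisfiable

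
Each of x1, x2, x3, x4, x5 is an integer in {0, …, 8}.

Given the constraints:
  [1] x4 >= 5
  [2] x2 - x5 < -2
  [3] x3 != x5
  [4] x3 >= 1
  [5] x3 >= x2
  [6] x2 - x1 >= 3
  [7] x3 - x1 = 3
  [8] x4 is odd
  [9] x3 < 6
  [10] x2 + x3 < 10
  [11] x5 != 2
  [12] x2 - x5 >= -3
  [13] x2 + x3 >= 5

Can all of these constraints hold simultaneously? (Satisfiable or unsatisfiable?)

Take x1 = 1, x2 = 4, x3 = 4, x4 = 7, x5 = 7. Then constraint 2: x2 - x5 = -3; constraint 6: x2 - x1 = 3, and every other listed constraint is also met.

Satisfiable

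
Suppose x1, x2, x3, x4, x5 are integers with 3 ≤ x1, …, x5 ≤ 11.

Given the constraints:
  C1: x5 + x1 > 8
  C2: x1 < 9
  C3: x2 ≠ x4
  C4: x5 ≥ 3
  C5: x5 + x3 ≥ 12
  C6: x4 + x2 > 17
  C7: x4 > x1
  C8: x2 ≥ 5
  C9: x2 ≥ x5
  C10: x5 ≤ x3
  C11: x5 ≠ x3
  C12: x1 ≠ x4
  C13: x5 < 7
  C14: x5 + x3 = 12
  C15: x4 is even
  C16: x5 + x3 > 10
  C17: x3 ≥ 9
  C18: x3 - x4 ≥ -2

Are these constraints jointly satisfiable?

Satisfiable

Try x1 = 7, x2 = 10, x3 = 9, x4 = 8, x5 = 3.
Check constraint 1: x5 + x1 = 10; constraint 5: x5 + x3 = 12. The remaining constraints are straightforward to verify.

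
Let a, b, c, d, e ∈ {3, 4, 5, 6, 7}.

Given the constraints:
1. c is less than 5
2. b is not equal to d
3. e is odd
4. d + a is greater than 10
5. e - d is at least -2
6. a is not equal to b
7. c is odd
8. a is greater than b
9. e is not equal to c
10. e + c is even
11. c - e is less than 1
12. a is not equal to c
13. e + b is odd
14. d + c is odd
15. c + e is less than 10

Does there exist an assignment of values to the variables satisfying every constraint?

The assignment a = 6, b = 4, c = 3, d = 6, e = 5 works:
  constraint 4 holds since d + a = 12.
  constraint 5 holds since e - d = -1.
  constraint 11 holds since c - e = -2.
The rest check out directly.

Satisfiable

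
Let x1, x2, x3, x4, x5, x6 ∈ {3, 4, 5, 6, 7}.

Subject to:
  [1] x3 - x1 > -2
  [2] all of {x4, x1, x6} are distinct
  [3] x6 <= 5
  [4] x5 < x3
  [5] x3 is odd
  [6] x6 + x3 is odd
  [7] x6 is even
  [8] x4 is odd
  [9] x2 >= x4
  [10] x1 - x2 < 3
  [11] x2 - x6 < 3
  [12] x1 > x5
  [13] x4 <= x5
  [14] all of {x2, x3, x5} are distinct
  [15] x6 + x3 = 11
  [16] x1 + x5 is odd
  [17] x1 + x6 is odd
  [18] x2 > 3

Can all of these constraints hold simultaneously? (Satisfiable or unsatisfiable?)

Satisfiable

Take x1 = 7, x2 = 5, x3 = 7, x4 = 3, x5 = 6, x6 = 4. Then constraint 1: x3 - x1 = 0; constraint 10: x1 - x2 = 2; constraint 11: x2 - x6 = 1, and every other listed constraint is also met.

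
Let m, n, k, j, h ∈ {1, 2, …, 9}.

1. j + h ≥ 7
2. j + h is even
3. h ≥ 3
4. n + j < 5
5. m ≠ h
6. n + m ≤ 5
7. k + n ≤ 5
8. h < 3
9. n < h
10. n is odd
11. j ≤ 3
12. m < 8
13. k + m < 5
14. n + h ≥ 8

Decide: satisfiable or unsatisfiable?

Unsatisfiable

From constraint 3: h ≥ 3. From constraint 8: h ≤ 2. But 2 < 3, so no value of h works.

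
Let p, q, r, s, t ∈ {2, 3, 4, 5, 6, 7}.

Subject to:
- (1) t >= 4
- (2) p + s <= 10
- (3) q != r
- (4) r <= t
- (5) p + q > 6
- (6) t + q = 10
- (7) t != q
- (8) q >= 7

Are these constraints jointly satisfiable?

Unsatisfiable

From constraint 1: t ≥ 4. From constraint 8: q ≥ 7. Hence t + q ≥ 11. But constraint 6 requires t + q = 10, and 10 < 11. Contradiction.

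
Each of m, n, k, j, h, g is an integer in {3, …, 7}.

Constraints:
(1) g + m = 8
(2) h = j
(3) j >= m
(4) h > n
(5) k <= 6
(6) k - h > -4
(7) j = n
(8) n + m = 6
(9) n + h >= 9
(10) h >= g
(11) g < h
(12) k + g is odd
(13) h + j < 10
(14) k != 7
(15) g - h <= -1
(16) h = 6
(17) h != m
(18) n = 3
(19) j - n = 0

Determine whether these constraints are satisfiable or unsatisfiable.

Constraint 16 fixes h = 6 and constraint 18 fixes n = 3. Constraints 2 and 7 give h = j = n, so h = n. But 6 ≠ 3 — contradiction.

Unsatisfiable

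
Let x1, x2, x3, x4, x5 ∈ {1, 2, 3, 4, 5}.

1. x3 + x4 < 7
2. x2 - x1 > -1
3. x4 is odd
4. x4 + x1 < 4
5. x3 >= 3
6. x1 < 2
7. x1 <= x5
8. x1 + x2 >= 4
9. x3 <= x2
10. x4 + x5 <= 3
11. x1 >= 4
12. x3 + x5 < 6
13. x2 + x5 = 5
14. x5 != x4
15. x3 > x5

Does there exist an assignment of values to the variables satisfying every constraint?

Unsatisfiable

From constraints 5 and 9: x2 ≥ x3 ≥ 3. From constraints 7 and 11: x5 ≥ x1 ≥ 4. Hence x2 + x5 ≥ 7. But constraint 13 requires x2 + x5 = 5, and 5 < 7. Contradiction.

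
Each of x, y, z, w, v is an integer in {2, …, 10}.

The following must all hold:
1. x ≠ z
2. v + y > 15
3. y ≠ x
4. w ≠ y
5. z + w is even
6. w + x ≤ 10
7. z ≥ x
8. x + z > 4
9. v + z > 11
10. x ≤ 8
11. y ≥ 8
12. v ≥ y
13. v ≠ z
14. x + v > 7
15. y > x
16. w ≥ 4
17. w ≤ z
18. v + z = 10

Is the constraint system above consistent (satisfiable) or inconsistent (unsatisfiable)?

Unsatisfiable

From constraints 11 and 12: v ≥ y ≥ 8. From constraints 16 and 17: z ≥ w ≥ 4. Hence v + z ≥ 12. But constraint 18 requires v + z = 10, and 10 < 12. Contradiction.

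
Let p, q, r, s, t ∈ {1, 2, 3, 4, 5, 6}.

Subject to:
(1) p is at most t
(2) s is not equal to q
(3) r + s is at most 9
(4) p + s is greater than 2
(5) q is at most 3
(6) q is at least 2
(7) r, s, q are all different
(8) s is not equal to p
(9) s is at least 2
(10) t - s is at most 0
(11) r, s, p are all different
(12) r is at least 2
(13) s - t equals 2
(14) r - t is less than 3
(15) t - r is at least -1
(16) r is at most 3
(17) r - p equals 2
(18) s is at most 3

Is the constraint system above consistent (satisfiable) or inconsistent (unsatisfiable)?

Unsatisfiable

Constraints 5, 6, 9, 12, 16, and 18 confine each of r, s, q to the 2 values {2, 3}.
Constraint 7 requires all 3 of them to be distinct, but only 2 values are available — impossible by the pigeonhole principle.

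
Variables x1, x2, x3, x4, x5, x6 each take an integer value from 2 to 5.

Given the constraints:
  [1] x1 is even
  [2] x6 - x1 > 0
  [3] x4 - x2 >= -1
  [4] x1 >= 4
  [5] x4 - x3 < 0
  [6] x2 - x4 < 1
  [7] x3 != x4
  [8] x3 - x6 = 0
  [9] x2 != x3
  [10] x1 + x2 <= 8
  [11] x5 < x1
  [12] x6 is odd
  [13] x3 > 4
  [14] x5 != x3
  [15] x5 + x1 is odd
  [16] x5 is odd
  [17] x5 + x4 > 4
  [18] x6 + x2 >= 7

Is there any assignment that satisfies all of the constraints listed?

Satisfiable

Take x1 = 4, x2 = 2, x3 = 5, x4 = 3, x5 = 3, x6 = 5. Then constraint 2: x6 - x1 = 1; constraint 3: x4 - x2 = 1; constraint 5: x4 - x3 = -2, and every other listed constraint is also met.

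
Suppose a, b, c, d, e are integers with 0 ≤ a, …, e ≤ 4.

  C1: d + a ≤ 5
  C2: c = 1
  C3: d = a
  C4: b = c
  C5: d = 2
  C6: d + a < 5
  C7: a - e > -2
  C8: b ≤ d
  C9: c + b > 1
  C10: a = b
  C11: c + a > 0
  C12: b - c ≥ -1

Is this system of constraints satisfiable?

Unsatisfiable

Constraint 5 fixes d = 2 and constraint 2 fixes c = 1. Constraints 3, 4, and 10 give d = a = b = c, so d = c. But 2 ≠ 1 — contradiction.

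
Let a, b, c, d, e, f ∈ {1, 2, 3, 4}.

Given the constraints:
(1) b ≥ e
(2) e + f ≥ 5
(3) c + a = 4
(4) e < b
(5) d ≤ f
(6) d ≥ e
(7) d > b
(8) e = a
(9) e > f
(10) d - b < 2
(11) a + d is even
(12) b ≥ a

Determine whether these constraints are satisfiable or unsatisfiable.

Unsatisfiable

Constraints 4, 5, 7, and 9 give b < d, d ≤ f, f < e, e < b. Chaining: b < d ≤ f < e < b, which forces b < b — impossible.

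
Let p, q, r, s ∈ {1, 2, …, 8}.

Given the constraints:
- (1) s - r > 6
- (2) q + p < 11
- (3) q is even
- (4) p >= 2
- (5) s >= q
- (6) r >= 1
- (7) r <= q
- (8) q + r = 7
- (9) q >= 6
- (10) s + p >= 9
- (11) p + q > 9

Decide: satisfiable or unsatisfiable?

One satisfying assignment is p = 4, q = 6, r = 1, s = 8.
For the less obvious constraints — constraint 1: s - r = 7; constraint 2: q + p = 10; constraint 8: q + r = 7 — and the others hold by inspection.

Satisfiable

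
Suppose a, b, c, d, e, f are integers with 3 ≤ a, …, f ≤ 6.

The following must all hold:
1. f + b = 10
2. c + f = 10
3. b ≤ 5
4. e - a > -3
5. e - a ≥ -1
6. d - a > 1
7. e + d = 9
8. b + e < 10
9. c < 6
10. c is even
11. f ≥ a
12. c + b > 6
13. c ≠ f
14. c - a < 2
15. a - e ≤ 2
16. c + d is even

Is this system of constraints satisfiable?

Satisfiable

The assignment a = 4, b = 4, c = 4, d = 6, e = 3, f = 6 works:
  constraint 1 holds since f + b = 10.
  constraint 2 holds since c + f = 10.
The rest check out directly.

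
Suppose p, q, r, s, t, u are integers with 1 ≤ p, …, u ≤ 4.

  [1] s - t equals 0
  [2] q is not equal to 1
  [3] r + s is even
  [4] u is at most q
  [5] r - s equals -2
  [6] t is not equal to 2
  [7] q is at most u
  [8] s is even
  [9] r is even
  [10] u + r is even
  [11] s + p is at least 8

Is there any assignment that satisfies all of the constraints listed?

One satisfying assignment is p = 4, q = 2, r = 2, s = 4, t = 4, u = 2.
For the less obvious constraints — constraint 1: s - t = 0; constraint 5: r - s = -2; constraint 11: s + p = 8 — and the others hold by inspection.

Satisfiable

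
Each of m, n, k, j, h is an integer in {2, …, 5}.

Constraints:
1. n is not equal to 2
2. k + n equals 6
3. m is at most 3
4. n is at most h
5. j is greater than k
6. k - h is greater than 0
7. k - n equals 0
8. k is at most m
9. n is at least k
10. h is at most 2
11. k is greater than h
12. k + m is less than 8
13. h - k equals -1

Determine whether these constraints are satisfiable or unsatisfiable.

Unsatisfiable

From constraints 3 and 8: k ≤ m ≤ 3. From constraints 4 and 10: n ≤ h ≤ 2. Hence k + n ≤ 5. But constraint 2 requires k + n = 6, and 6 > 5. Contradiction.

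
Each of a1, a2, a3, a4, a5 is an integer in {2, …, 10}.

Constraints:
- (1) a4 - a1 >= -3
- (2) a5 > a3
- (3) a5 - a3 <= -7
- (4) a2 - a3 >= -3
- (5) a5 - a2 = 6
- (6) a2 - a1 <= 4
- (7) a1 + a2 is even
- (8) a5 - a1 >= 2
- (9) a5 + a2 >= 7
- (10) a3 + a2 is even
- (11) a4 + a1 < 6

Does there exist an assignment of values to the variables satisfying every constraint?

Unsatisfiable

Constraints 3, 4, 6, and 8 give a1 − a2 ≥ -4, a2 − a3 ≥ -3, a3 − a5 ≥ 7, a5 − a1 ≥ 2.
Adding all 4 inequalities: the left sides telescope to 0, and the right sides sum to (-4) + (-3) + 7 + 2 = 2. So 0 ≥ 2, which is false.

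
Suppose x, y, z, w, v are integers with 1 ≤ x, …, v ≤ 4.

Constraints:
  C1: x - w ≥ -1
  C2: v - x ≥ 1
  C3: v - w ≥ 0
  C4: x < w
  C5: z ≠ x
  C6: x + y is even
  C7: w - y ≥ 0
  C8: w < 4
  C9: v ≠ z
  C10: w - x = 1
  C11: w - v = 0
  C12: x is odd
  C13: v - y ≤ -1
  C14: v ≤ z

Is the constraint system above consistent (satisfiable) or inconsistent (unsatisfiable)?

Unsatisfiable

Constraints 1, 2, 7, and 13 give y − v ≥ 1, v − x ≥ 1, x − w ≥ -1, w − y ≥ 0.
Adding all 4 inequalities: the left sides telescope to 0, and the right sides sum to 1 + 1 + (-1) + 0 = 1. So 0 ≥ 1, which is false.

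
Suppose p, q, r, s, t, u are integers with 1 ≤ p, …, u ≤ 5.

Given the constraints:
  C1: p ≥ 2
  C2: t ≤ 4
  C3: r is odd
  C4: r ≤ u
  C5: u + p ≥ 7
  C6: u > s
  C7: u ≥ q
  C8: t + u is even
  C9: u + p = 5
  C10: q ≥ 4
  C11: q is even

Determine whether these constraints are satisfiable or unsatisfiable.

From constraints 7 and 10: u ≥ q ≥ 4. From constraint 1: p ≥ 2. Hence u + p ≥ 6. But constraint 9 requires u + p = 5, and 5 < 6. Contradiction.

Unsatisfiable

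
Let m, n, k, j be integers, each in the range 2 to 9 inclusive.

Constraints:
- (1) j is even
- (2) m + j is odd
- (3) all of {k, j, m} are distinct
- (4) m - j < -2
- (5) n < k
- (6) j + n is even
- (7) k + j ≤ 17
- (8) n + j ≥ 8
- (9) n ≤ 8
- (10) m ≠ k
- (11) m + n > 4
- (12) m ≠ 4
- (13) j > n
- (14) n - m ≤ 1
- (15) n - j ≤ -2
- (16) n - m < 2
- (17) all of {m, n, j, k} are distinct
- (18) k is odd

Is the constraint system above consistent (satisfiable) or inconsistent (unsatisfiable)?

Satisfiable

One satisfying assignment is m = 3, n = 2, k = 9, j = 6.
For the less obvious constraints — constraint 4: m - j = -3; constraint 7: k + j = 15; constraint 8: n + j = 8 — and the others hold by inspection.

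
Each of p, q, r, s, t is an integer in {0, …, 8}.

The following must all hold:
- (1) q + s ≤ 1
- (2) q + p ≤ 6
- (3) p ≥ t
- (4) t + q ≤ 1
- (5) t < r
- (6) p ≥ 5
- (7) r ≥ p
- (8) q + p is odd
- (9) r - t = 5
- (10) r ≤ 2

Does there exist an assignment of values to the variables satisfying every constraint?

Unsatisfiable

From constraint 6: p ≥ 5. From constraints 7 and 10: p ≤ r and r ≤ 2, so p ≤ 2. But 2 < 5, so no value of p works.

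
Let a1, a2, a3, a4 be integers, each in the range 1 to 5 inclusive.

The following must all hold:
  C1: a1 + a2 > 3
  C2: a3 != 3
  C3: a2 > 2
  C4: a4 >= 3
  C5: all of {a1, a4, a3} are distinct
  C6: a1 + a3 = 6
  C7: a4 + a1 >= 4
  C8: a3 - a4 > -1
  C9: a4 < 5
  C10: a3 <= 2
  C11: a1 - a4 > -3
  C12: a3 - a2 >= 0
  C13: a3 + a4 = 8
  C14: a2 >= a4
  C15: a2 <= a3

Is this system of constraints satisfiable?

From constraints 4 and 14: a2 ≥ a4 and a4 ≥ 3, so a2 ≥ 3. From constraints 10 and 15: a2 ≤ a3 and a3 ≤ 2, so a2 ≤ 2. But 2 < 3, so no value of a2 works.

Unsatisfiable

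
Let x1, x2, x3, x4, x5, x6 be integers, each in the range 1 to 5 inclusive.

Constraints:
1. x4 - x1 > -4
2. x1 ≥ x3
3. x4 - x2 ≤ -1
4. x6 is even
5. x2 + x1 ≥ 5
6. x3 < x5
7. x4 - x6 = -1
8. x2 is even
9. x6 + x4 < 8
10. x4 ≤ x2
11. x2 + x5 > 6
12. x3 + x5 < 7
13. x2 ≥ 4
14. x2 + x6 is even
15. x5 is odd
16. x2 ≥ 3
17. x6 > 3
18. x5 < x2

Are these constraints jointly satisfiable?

Setting (x1, x2, x3, x4, x5, x6) = (4, 4, 2, 3, 3, 4) satisfies everything: constraint 1: x4 - x1 = -1; constraint 3: x4 - x2 = -1; constraint 5: x2 + x1 = 8, and the others follow.

Satisfiable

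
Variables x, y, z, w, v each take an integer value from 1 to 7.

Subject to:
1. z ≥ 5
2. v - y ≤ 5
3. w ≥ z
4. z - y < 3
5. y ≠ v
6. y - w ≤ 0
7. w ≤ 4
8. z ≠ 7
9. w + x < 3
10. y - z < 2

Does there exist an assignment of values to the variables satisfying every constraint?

From constraints 1 and 3: w ≥ z and z ≥ 5, so w ≥ 5. From constraint 7: w ≤ 4. But 4 < 5, so no value of w works.

Unsatisfiable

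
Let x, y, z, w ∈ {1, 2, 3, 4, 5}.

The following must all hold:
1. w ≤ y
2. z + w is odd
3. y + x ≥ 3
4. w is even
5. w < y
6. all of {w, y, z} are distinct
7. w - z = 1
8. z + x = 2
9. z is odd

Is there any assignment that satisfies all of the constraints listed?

Take x = 1, y = 5, z = 1, w = 2. Then constraint 3: y + x = 6; constraint 7: w - z = 1, and every other listed constraint is also met.

Satisfiable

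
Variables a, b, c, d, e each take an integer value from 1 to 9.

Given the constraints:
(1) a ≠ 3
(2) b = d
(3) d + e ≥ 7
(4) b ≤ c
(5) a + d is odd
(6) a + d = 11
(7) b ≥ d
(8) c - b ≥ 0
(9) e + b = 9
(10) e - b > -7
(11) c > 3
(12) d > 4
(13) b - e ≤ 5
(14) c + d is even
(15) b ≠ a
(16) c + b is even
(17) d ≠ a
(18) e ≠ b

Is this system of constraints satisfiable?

Satisfiable

Take a = 4, b = 7, c = 7, d = 7, e = 2. Then constraint 3: d + e = 9; constraint 6: a + d = 11; constraint 8: c - b = 0, and every other listed constraint is also met.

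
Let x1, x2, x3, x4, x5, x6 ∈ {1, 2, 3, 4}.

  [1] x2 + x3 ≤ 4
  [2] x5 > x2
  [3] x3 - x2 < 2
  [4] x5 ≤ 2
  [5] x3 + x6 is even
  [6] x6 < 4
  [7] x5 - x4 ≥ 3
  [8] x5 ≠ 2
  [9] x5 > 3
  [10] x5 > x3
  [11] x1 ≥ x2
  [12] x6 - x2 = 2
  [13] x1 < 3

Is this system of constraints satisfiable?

Unsatisfiable

From constraint 9: x5 ≥ 4. From constraint 4: x5 ≤ 2. But 2 < 4, so no value of x5 works.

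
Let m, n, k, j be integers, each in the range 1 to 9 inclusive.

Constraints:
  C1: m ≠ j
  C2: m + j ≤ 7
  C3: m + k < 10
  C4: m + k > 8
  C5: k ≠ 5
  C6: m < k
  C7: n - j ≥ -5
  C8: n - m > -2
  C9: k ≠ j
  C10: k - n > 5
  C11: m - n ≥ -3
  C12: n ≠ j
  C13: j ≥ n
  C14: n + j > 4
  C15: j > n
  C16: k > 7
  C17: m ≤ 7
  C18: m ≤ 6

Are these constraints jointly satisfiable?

The assignment m = 1, n = 1, k = 8, j = 4 works:
  constraint 2 holds since m + j = 5.
  constraint 3 holds since m + k = 9.
  constraint 4 holds since m + k = 9.
The rest check out directly.

Satisfiable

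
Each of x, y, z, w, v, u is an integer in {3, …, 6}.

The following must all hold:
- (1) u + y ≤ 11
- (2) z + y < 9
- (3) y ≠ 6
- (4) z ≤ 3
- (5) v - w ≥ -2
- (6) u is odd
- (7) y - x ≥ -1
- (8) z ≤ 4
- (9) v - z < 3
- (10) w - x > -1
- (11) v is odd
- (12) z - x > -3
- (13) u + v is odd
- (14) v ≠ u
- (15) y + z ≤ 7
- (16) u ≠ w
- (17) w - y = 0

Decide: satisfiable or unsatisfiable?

Constraint 6 makes u odd and constraint 11 makes v odd, so u + v must be even. Constraint 13 says u + v is odd — contradiction.

Unsatisfiable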